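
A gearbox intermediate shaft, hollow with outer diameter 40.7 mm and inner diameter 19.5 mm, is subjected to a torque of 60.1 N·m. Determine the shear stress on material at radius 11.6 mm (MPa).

J = π(d_o⁴ − d_i⁴)/32 = π(0.0407⁴ − 0.0195⁴)/32 = 2.552×10^-7 m⁴.
Shear stress varies linearly with radius: τ = T·r/J = 60.10 × 0.0116 / 2.552×10^-7 = 2.732×10^6 Pa.

2.73 MPa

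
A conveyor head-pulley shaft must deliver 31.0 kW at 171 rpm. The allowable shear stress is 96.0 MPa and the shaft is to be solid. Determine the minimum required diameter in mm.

ω = 2π·171/60 = 17.91 rad/s, so T = P/ω = 31.0×10³ / 17.91 = 1731 N·m.
For a solid shaft τ_max = 16T/(πd³), so d = (16T/(π τ_allow))^(1/3) = (16·1731/(π·9.60×10^7))^(1/3) = 0.04512 m.

45.1 mm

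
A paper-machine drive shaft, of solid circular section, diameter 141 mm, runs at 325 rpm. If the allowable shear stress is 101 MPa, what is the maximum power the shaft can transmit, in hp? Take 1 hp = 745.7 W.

2540 hp

J = πd⁴/32 = π(0.141)⁴/32 = 3.880×10^-5 m⁴.
T_max = τ_allow·J/r = 1.01×10^8 × 3.880×10^-5 / 0.0705 = 55590 N·m.
ω = 2π·325/60 = 34.03 rad/s, so P_max = T_max·ω = 1.892×10^6 W.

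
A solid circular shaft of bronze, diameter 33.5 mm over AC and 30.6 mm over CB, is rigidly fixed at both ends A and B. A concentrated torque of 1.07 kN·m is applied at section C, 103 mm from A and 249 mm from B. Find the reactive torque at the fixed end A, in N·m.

831 N·m

Compatibility: T_A·a/J_AC = T_B·b/J_CB with T_A + T_B = T₀.
J_AC = 1.24×10^-7 m⁴, J_CB = 8.61×10^-8 m⁴, so T_A = T₀·(J_AC/a)/((J_AC/a)+(J_CB/b)) = 830.8 N·m, T_B = 239.2 N·m.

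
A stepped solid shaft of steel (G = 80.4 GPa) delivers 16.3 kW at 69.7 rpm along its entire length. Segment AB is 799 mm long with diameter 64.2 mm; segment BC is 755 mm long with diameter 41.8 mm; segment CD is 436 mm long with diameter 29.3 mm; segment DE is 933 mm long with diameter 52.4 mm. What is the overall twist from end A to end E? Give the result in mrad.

286 mrad

ω = 2π·69.7/60 = 7.299 rad/s, so T = P/ω = 16.3×10³ / 7.299 = 2233 N·m.
J_AB = π(0.0642)⁴/32 = 1.67×10^-6 m⁴; J_BC = π(0.0418)⁴/32 = 3.00×10^-7 m⁴; J_CD = π(0.0293)⁴/32 = 7.24×10^-8 m⁴; J_DE = π(0.0524)⁴/32 = 7.40×10^-7 m⁴.
θ = (T/G)·Σ L_i/J_i = (2233/80.4×10⁹)·(0.799/1.67×10^-6 + 0.755/3.00×10^-7 + 0.436/7.24×10^-8 + 0.933/7.40×10^-7) = 0.2857 rad.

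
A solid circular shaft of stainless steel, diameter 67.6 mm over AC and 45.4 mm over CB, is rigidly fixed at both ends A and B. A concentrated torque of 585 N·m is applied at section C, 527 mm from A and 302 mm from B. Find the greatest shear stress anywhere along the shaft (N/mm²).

Compatibility: T_A·a/J_AC = T_B·b/J_CB with T_A + T_B = T₀.
J_AC = 2.05×10^-6 m⁴, J_CB = 4.17×10^-7 m⁴, so T_A = T₀·(J_AC/a)/((J_AC/a)+(J_CB/b)) = 431.7 N·m, T_B = 153.3 N·m.
τ in each portion: τ_AC = 7.12×10^6 Pa, τ_CB = 8.34×10^6 Pa; maximum is in CB.
τ_max = T_CB·r/J = 153.3·0.0227/4.17×10^-7 = 8.342×10^6 Pa.

8.34 N/mm²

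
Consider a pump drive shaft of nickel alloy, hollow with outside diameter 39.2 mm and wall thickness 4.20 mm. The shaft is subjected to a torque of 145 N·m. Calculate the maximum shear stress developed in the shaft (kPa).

19800 kPa

J = π(d_o⁴ − d_i⁴)/32 = π(0.0392⁴ − 0.0308⁴)/32 = 1.435×10^-7 m⁴.
τ_max = T·r/J = 145.0 × 0.0196 / 1.435×10^-7 = 1.981×10^7 Pa.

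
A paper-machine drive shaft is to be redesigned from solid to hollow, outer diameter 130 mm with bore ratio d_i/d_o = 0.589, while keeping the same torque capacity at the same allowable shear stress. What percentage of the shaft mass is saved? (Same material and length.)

Equal τ_max and T ⇒ the solid shaft needs d_s³ = d_o³(1−k⁴), so d_s = 130·(1−0.589⁴)^(1/3) = 124.6 mm.
Area ratio A_h/A_s = d_o²(1−k²)/d_s² = (1−k²)/(1−k⁴)^(2/3) = 0.7114.
Mass saving = 1 − 0.7114 = 28.9 %.

28.9 %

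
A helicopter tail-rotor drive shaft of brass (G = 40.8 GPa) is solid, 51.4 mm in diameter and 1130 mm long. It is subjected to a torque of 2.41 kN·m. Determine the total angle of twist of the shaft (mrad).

J = πd⁴/32 = π(0.0514)⁴/32 = 6.853×10^-7 m⁴.
θ = T·L/(G·J) = 2410 × 1.13 / (40.8×10⁹ × 6.853×10^-7) = 0.09741 rad.

97.4 mrad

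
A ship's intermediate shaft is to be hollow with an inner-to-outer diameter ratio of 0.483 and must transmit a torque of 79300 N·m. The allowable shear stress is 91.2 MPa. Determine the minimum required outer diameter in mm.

167 mm

For a hollow shaft with d_i/d_o = 0.483: τ_max = 16T/(π d_o³ (1−k⁴)), so d_o = [16T/(π τ_allow (1−k⁴))]^(1/3) = [16·79300/(π·9.12×10^7·0.9456)]^(1/3) = 0.1673 m.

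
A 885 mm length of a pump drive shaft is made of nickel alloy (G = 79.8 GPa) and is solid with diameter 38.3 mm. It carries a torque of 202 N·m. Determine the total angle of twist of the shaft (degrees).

0.608°

J = πd⁴/32 = π(0.0383)⁴/32 = 2.112×10^-7 m⁴.
θ = T·L/(G·J) = 202.0 × 0.885 / (79.8×10⁹ × 2.112×10^-7) = 0.01060 rad.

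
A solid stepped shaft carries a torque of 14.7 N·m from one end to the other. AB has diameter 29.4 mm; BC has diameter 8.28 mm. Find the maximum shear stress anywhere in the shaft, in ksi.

Under the same torque, τ_max = 16T/(πd³) is largest where d is smallest — segment BC (d = 8.28 mm).
τ_max = 16·14.70/(π·(0.00828)³) = 1.319×10^8 Pa.

19.1 ksi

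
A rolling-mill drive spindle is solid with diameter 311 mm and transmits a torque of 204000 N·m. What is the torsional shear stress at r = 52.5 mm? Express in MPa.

11.7 MPa

J = πd⁴/32 = π(0.311)⁴/32 = 9.184×10^-4 m⁴.
Shear stress varies linearly with radius: τ = T·r/J = 204000 × 0.0525 / 9.184×10^-4 = 1.166×10^7 Pa.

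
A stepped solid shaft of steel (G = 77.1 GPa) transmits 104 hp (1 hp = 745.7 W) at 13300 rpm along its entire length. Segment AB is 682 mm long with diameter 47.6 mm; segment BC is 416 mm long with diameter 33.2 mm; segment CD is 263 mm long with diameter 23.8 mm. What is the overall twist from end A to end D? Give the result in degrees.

0.546°

ω = 2π·13300/60 = 1393 rad/s, so T = P/ω = 104×745.7 / 1393 = 55.68 N·m.
J_AB = π(0.0476)⁴/32 = 5.04×10^-7 m⁴; J_BC = π(0.0332)⁴/32 = 1.19×10^-7 m⁴; J_CD = π(0.0238)⁴/32 = 3.15×10^-8 m⁴.
θ = (T/G)·Σ L_i/J_i = (55.68/77.1×10⁹)·(0.682/5.04×10^-7 + 0.416/1.19×10^-7 + 0.263/3.15×10^-8) = 9.526×10^-3 rad.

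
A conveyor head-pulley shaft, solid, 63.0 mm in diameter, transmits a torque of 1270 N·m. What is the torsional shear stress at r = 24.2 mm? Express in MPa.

19.9 MPa

J = πd⁴/32 = π(0.0630)⁴/32 = 1.547×10^-6 m⁴.
Shear stress varies linearly with radius: τ = T·r/J = 1270 × 0.0242 / 1.547×10^-6 = 1.987×10^7 Pa.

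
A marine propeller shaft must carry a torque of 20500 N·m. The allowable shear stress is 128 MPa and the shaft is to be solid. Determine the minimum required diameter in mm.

For a solid shaft τ_max = 16T/(πd³), so d = (16T/(π τ_allow))^(1/3) = (16·20500/(π·1.28×10^8))^(1/3) = 0.09343 m.

93.4 mm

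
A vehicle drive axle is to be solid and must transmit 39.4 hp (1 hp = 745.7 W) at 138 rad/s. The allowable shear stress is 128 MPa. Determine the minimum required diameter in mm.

ω = 138 rad/s, so T = P/ω = 39.4×745.7 / 138.0 = 212.9 N·m.
For a solid shaft τ_max = 16T/(πd³), so d = (16T/(π τ_allow))^(1/3) = (16·212.9/(π·1.28×10^8))^(1/3) = 0.02039 m.

20.4 mm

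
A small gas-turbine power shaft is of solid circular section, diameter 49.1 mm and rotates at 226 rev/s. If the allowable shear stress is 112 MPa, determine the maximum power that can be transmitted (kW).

3700 kW

J = πd⁴/32 = π(0.0491)⁴/32 = 5.706×10^-7 m⁴.
T_max = τ_allow·J/r = 1.12×10^8 × 5.706×10^-7 / 0.0246 = 2603 N·m.
ω = 2π·226 = 1420 rad/s, so P_max = T_max·ω = 3.696×10^6 W.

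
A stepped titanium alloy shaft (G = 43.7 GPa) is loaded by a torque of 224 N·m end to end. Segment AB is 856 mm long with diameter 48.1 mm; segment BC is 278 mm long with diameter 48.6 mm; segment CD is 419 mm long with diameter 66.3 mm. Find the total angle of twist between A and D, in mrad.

J_AB = π(0.0481)⁴/32 = 5.26×10^-7 m⁴; J_BC = π(0.0486)⁴/32 = 5.48×10^-7 m⁴; J_CD = π(0.0663)⁴/32 = 1.90×10^-6 m⁴.
θ = (T/G)·Σ L_i/J_i = (224.0/43.7×10⁹)·(0.856/5.26×10^-7 + 0.278/5.48×10^-7 + 0.419/1.90×10^-6) = 0.01208 rad.

12.1 mrad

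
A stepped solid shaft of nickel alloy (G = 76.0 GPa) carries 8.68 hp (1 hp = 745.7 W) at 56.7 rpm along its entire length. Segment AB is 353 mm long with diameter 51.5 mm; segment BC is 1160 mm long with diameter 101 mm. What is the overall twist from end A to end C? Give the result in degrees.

ω = 2π·56.7/60 = 5.938 rad/s, so T = P/ω = 8.68×745.7 / 5.938 = 1090 N·m.
J_AB = π(0.0515)⁴/32 = 6.91×10^-7 m⁴; J_BC = π(0.101)⁴/32 = 1.02×10^-5 m⁴.
θ = (T/G)·Σ L_i/J_i = (1090/76.0×10⁹)·(0.353/6.91×10^-7 + 1.16/1.02×10^-5) = 8.960×10^-3 rad.

0.513°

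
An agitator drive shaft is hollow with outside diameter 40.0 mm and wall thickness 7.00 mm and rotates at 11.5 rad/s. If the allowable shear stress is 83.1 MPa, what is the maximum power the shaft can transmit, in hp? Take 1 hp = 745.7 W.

13.2 hp

J = π(d_o⁴ − d_i⁴)/32 = π(0.0400⁴ − 0.0260⁴)/32 = 2.065×10^-7 m⁴.
T_max = τ_allow·J/r = 8.31×10^7 × 2.065×10^-7 / 0.0200 = 857.9 N·m.
ω = 11.5 rad/s, so P_max = T_max·ω = 9865 W.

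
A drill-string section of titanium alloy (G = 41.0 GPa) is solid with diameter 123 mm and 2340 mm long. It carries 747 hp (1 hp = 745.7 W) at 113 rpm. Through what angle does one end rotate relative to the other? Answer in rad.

ω = 2π·113/60 = 11.83 rad/s, so T = P/ω = 747×745.7 / 11.83 = 47070 N·m.
J = πd⁴/32 = π(0.123)⁴/32 = 2.247×10^-5 m⁴.
θ = T·L/(G·J) = 47070 × 2.34 / (41.0×10⁹ × 2.247×10^-5) = 0.1196 rad.

0.120 rad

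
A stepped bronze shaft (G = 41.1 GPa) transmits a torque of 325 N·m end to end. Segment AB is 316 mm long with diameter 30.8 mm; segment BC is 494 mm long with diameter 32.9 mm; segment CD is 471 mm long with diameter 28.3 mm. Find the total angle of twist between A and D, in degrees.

J_AB = π(0.0308)⁴/32 = 8.83×10^-8 m⁴; J_BC = π(0.0329)⁴/32 = 1.15×10^-7 m⁴; J_CD = π(0.0283)⁴/32 = 6.30×10^-8 m⁴.
θ = (T/G)·Σ L_i/J_i = (325.0/41.1×10⁹)·(0.316/8.83×10^-8 + 0.494/1.15×10^-7 + 0.471/6.30×10^-8) = 0.1214 rad.

6.96°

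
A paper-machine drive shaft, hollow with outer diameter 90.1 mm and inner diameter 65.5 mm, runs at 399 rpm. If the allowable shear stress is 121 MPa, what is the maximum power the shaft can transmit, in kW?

523 kW

J = π(d_o⁴ − d_i⁴)/32 = π(0.0901⁴ − 0.0655⁴)/32 = 4.663×10^-6 m⁴.
T_max = τ_allow·J/r = 1.21×10^8 × 4.663×10^-6 / 0.0450 = 12520 N·m.
ω = 2π·399/60 = 41.78 rad/s, so P_max = T_max·ω = 5.233×10^5 W.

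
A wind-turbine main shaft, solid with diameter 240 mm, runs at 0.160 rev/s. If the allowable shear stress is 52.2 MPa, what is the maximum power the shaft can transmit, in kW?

142 kW

J = πd⁴/32 = π(0.240)⁴/32 = 3.257×10^-4 m⁴.
T_max = τ_allow·J/r = 5.22×10^7 × 3.257×10^-4 / 0.120 = 141700 N·m.
ω = 2π·0.160 = 1.005 rad/s, so P_max = T_max·ω = 1.424×10^5 W.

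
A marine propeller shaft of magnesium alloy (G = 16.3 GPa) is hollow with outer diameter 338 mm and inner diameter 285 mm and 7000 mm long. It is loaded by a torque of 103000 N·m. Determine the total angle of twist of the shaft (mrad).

69.8 mrad

J = π(d_o⁴ − d_i⁴)/32 = π(0.338⁴ − 0.285⁴)/32 = 6.336×10^-4 m⁴.
θ = T·L/(G·J) = 103000 × 7.00 / (16.3×10⁹ × 6.336×10^-4) = 0.06981 rad.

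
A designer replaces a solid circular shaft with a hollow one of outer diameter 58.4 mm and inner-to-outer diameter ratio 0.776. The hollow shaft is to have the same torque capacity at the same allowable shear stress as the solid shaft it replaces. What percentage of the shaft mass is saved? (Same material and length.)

46.3 %

Equal τ_max and T ⇒ the solid shaft needs d_s³ = d_o³(1−k⁴), so d_s = 58.4·(1−0.776⁴)^(1/3) = 50.26 mm.
Area ratio A_h/A_s = d_o²(1−k²)/d_s² = (1−k²)/(1−k⁴)^(2/3) = 0.5371.
Mass saving = 1 − 0.5371 = 46.3 %.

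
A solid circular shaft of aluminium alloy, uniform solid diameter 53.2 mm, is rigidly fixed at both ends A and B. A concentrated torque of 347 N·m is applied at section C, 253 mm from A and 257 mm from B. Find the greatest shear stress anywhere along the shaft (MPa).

With uniform GJ and both ends fixed, compatibility θ_AC = θ_CB gives T_A·a = T_B·b, together with T_A + T_B = T₀.
T_A = T₀·b/(a+b) = 347.0·257/510.0 = 174.9 N·m; T_B = 172.1 N·m.
τ in each portion: τ_AC = 5.91×10^6 Pa, τ_CB = 5.82×10^6 Pa; maximum is in AC.
τ_max = T_AC·r/J = 174.9·0.0266/7.86×10^-7 = 5.915×10^6 Pa.

5.91 MPa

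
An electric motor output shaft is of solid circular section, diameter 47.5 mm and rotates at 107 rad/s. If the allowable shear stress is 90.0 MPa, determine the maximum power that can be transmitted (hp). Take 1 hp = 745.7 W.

272 hp

J = πd⁴/32 = π(0.0475)⁴/32 = 4.998×10^-7 m⁴.
T_max = τ_allow·J/r = 9.00×10^7 × 4.998×10^-7 / 0.0238 = 1894 N·m.
ω = 107 rad/s, so P_max = T_max·ω = 2.026×10^5 W.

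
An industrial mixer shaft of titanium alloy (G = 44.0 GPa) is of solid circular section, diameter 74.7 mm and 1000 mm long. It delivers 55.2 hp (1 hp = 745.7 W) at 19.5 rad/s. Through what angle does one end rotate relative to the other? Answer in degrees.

0.899°

ω = 19.5 rad/s, so T = P/ω = 55.2×745.7 / 19.50 = 2111 N·m.
J = πd⁴/32 = π(0.0747)⁴/32 = 3.057×10^-6 m⁴.
θ = T·L/(G·J) = 2111 × 1.00 / (44.0×10⁹ × 3.057×10^-6) = 0.01569 rad.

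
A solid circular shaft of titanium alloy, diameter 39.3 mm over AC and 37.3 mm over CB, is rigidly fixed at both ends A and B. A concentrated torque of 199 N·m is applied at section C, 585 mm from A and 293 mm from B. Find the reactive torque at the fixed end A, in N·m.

76.0 N·m

Compatibility: T_A·a/J_AC = T_B·b/J_CB with T_A + T_B = T₀.
J_AC = 2.34×10^-7 m⁴, J_CB = 1.90×10^-7 m⁴, so T_A = T₀·(J_AC/a)/((J_AC/a)+(J_CB/b)) = 75.95 N·m, T_B = 123.0 N·m.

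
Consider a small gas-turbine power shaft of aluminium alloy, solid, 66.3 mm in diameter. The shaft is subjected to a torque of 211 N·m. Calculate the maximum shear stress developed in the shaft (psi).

535 psi

J = πd⁴/32 = π(0.0663)⁴/32 = 1.897×10^-6 m⁴.
τ_max = T·r/J = 211.0 × 0.0331 / 1.897×10^-6 = 3.687×10^6 Pa.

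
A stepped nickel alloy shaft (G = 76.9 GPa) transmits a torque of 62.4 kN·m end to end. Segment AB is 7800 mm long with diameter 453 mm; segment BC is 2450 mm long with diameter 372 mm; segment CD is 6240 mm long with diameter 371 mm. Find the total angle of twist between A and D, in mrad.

5.31 mrad

J_AB = π(0.453)⁴/32 = 4.13×10^-3 m⁴; J_BC = π(0.372)⁴/32 = 1.88×10^-3 m⁴; J_CD = π(0.371)⁴/32 = 1.86×10^-3 m⁴.
θ = (T/G)·Σ L_i/J_i = (62400/76.9×10⁹)·(7.80/4.13×10^-3 + 2.45/1.88×10^-3 + 6.24/1.86×10^-3) = 5.311×10^-3 rad.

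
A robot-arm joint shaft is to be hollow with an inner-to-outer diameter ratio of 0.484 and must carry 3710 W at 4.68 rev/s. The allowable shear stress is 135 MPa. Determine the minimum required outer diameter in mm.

17.1 mm

ω = 2π·4.68 = 29.41 rad/s, so T = P/ω = 3710 / 29.41 = 126.2 N·m.
For a hollow shaft with d_i/d_o = 0.484: τ_max = 16T/(π d_o³ (1−k⁴)), so d_o = [16T/(π τ_allow (1−k⁴))]^(1/3) = [16·126.2/(π·1.35×10^8·0.9451)]^(1/3) = 0.01714 m.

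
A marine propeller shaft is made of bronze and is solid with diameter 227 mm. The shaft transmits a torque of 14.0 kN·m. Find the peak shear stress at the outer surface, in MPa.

J = πd⁴/32 = π(0.227)⁴/32 = 2.607×10^-4 m⁴.
τ_max = T·r/J = 14000 × 0.114 / 2.607×10^-4 = 6.096×10^6 Pa.

6.10 MPa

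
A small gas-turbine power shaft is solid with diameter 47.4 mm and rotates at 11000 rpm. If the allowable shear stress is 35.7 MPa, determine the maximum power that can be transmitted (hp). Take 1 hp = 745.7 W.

1150 hp

J = πd⁴/32 = π(0.0474)⁴/32 = 4.956×10^-7 m⁴.
T_max = τ_allow·J/r = 3.57×10^7 × 4.956×10^-7 / 0.0237 = 746.5 N·m.
ω = 2π·11000/60 = 1152 rad/s, so P_max = T_max·ω = 8.599×10^5 W.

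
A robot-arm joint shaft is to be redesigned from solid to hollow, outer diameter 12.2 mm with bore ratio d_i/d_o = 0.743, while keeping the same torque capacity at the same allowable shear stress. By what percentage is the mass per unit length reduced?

42.9 %

Equal τ_max and T ⇒ the solid shaft needs d_s³ = d_o³(1−k⁴), so d_s = 12.2·(1−0.743⁴)^(1/3) = 10.81 mm.
Area ratio A_h/A_s = d_o²(1−k²)/d_s² = (1−k²)/(1−k⁴)^(2/3) = 0.5708.
Mass saving = 1 − 0.5708 = 42.9 %.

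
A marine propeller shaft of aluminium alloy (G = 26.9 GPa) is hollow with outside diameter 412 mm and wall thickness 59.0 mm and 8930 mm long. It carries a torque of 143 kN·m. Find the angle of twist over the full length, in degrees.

J = π(d_o⁴ − d_i⁴)/32 = π(0.412⁴ − 0.294⁴)/32 = 2.095×10^-3 m⁴.
θ = T·L/(G·J) = 143000 × 8.93 / (26.9×10⁹ × 2.095×10^-3) = 0.02266 rad.

1.30°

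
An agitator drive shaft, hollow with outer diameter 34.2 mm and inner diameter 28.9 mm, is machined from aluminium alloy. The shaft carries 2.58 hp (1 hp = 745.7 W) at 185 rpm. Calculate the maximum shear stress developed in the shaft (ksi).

ω = 2π·185/60 = 19.37 rad/s, so T = P/ω = 2.58×745.7 / 19.37 = 99.31 N·m.
J = π(d_o⁴ − d_i⁴)/32 = π(0.0342⁴ − 0.0289⁴)/32 = 6.582×10^-8 m⁴.
τ_max = T·r/J = 99.31 × 0.0171 / 6.582×10^-8 = 2.580×10^7 Pa.

3.74 ksi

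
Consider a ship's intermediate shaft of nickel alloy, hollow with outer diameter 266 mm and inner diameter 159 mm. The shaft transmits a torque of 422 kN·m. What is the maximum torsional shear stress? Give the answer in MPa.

J = π(d_o⁴ − d_i⁴)/32 = π(0.266⁴ − 0.159⁴)/32 = 4.288×10^-4 m⁴.
τ_max = T·r/J = 422000 × 0.133 / 4.288×10^-4 = 1.309×10^8 Pa.

131 MPa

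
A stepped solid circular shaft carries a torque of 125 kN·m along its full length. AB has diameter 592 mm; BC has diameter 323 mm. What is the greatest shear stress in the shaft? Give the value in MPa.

Under the same torque, τ_max = 16T/(πd³) is largest where d is smallest — segment BC (d = 323 mm).
τ_max = 16·125000/(π·(0.323)³) = 1.889×10^7 Pa.

18.9 MPa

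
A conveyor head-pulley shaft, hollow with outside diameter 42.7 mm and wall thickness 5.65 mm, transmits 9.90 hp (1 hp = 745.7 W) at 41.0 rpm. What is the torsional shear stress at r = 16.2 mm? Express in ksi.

17.5 ksi

ω = 2π·41.0/60 = 4.294 rad/s, so T = P/ω = 9.90×745.7 / 4.294 = 1719 N·m.
J = π(d_o⁴ − d_i⁴)/32 = π(0.0427⁴ − 0.0314⁴)/32 = 2.309×10^-7 m⁴.
Shear stress varies linearly with radius: τ = T·r/J = 1719 × 0.0162 / 2.309×10^-7 = 1.206×10^8 Pa.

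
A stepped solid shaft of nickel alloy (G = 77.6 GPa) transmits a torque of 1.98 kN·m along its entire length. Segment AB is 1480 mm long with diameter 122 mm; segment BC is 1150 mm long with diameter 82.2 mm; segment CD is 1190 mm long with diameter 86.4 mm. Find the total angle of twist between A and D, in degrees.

J_AB = π(0.122)⁴/32 = 2.17×10^-5 m⁴; J_BC = π(0.0822)⁴/32 = 4.48×10^-6 m⁴; J_CD = π(0.0864)⁴/32 = 5.47×10^-6 m⁴.
θ = (T/G)·Σ L_i/J_i = (1980/77.6×10⁹)·(1.48/2.17×10^-5 + 1.15/4.48×10^-6 + 1.19/5.47×10^-6) = 0.01383 rad.

0.793°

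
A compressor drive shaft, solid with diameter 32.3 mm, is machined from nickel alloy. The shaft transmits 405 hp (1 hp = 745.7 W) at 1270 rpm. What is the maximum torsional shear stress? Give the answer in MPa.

ω = 2π·1270/60 = 133.0 rad/s, so T = P/ω = 405×745.7 / 133.0 = 2271 N·m.
J = πd⁴/32 = π(0.0323)⁴/32 = 1.069×10^-7 m⁴.
τ_max = T·r/J = 2271 × 0.0161 / 1.069×10^-7 = 3.432×10^8 Pa.

343 MPa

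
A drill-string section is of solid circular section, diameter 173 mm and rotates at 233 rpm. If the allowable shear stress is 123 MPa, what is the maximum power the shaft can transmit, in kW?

J = πd⁴/32 = π(0.173)⁴/32 = 8.794×10^-5 m⁴.
T_max = τ_allow·J/r = 1.23×10^8 × 8.794×10^-5 / 0.0865 = 125000 N·m.
ω = 2π·233/60 = 24.40 rad/s, so P_max = T_max·ω = 3.051×10^6 W.

3050 kW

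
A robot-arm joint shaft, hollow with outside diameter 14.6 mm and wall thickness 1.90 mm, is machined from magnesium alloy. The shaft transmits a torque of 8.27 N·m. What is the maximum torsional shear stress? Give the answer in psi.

J = π(d_o⁴ − d_i⁴)/32 = π(0.0146⁴ − 0.0108⁴)/32 = 3.125×10^-9 m⁴.
τ_max = T·r/J = 8.270 × 0.00730 / 3.125×10^-9 = 1.932×10^7 Pa.

2800 psi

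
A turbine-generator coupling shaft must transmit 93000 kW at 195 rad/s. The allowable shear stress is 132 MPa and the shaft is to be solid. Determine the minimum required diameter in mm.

ω = 195 rad/s, so T = P/ω = 93000×10³ / 195.0 = 476900 N·m.
For a solid shaft τ_max = 16T/(πd³), so d = (16T/(π τ_allow))^(1/3) = (16·476900/(π·1.32×10^8))^(1/3) = 0.2640 m.

264 mm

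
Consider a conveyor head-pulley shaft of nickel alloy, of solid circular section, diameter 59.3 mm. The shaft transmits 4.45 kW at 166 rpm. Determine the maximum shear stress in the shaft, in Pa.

6.25e6 Pa

ω = 2π·166/60 = 17.38 rad/s, so T = P/ω = 4.45×10³ / 17.38 = 256.0 N·m.
J = πd⁴/32 = π(0.0593)⁴/32 = 1.214×10^-6 m⁴.
τ_max = T·r/J = 256.0 × 0.0296 / 1.214×10^-6 = 6.252×10^6 Pa.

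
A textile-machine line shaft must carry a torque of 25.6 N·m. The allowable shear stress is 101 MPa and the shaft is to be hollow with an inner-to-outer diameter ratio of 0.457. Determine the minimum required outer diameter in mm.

11.1 mm

For a hollow shaft with d_i/d_o = 0.457: τ_max = 16T/(π d_o³ (1−k⁴)), so d_o = [16T/(π τ_allow (1−k⁴))]^(1/3) = [16·25.60/(π·1.01×10^8·0.9564)]^(1/3) = 0.01105 m.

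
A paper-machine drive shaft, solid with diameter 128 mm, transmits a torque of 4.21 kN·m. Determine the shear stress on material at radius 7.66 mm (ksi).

0.177 ksi

J = πd⁴/32 = π(0.128)⁴/32 = 2.635×10^-5 m⁴.
Shear stress varies linearly with radius: τ = T·r/J = 4210 × 0.00766 / 2.635×10^-5 = 1.224×10^6 Pa.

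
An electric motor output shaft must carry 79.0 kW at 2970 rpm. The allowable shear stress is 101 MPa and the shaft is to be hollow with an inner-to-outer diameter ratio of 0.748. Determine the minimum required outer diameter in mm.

26.5 mm

ω = 2π·2970/60 = 311.0 rad/s, so T = P/ω = 79.0×10³ / 311.0 = 254.0 N·m.
For a hollow shaft with d_i/d_o = 0.748: τ_max = 16T/(π d_o³ (1−k⁴)), so d_o = [16T/(π τ_allow (1−k⁴))]^(1/3) = [16·254.0/(π·1.01×10^8·0.6870)]^(1/3) = 0.02652 m.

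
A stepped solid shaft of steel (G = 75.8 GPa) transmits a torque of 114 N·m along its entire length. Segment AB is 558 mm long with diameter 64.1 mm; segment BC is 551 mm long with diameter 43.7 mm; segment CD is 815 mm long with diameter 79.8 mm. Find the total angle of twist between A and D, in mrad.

3.13 mrad

J_AB = π(0.0641)⁴/32 = 1.66×10^-6 m⁴; J_BC = π(0.0437)⁴/32 = 3.58×10^-7 m⁴; J_CD = π(0.0798)⁴/32 = 3.98×10^-6 m⁴.
θ = (T/G)·Σ L_i/J_i = (114.0/75.8×10⁹)·(0.558/1.66×10^-6 + 0.551/3.58×10^-7 + 0.815/3.98×10^-6) = 3.129×10^-3 rad.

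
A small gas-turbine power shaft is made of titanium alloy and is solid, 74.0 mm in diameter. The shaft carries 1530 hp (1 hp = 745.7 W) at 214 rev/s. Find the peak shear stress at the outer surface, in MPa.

ω = 2π·214 = 1345 rad/s, so T = P/ω = 1530×745.7 / 1345 = 848.5 N·m.
J = πd⁴/32 = π(0.0740)⁴/32 = 2.944×10^-6 m⁴.
τ_max = T·r/J = 848.5 × 0.0370 / 2.944×10^-6 = 1.066×10^7 Pa.

10.7 MPa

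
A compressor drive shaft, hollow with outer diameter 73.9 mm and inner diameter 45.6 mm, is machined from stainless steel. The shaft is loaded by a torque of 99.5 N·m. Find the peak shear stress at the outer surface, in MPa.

J = π(d_o⁴ − d_i⁴)/32 = π(0.0739⁴ − 0.0456⁴)/32 = 2.504×10^-6 m⁴.
τ_max = T·r/J = 99.50 × 0.0370 / 2.504×10^-6 = 1.469×10^6 Pa.

1.47 MPa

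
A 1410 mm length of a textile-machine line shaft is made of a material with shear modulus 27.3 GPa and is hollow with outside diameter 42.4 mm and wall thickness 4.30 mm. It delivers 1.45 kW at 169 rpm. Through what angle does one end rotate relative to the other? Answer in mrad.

ω = 2π·169/60 = 17.70 rad/s, so T = P/ω = 1.45×10³ / 17.70 = 81.93 N·m.
J = π(d_o⁴ − d_i⁴)/32 = π(0.0424⁴ − 0.0338⁴)/32 = 1.892×10^-7 m⁴.
θ = T·L/(G·J) = 81.93 × 1.41 / (27.3×10⁹ × 1.892×10^-7) = 0.02237 rad.

22.4 mrad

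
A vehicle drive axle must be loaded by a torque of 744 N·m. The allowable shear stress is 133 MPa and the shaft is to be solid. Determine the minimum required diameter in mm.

For a solid shaft τ_max = 16T/(πd³), so d = (16T/(π τ_allow))^(1/3) = (16·744.0/(π·1.33×10^8))^(1/3) = 0.03054 m.

30.5 mm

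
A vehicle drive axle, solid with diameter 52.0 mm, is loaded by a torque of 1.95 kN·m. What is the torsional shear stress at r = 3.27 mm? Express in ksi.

1.29 ksi

J = πd⁴/32 = π(0.0520)⁴/32 = 7.178×10^-7 m⁴.
Shear stress varies linearly with radius: τ = T·r/J = 1950 × 0.00327 / 7.178×10^-7 = 8.883×10^6 Pa.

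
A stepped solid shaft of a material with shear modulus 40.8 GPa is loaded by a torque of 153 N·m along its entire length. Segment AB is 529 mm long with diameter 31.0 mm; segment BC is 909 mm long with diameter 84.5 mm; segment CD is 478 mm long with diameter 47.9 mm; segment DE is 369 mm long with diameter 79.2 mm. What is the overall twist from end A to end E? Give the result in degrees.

1.51°

J_AB = π(0.0310)⁴/32 = 9.07×10^-8 m⁴; J_BC = π(0.0845)⁴/32 = 5.01×10^-6 m⁴; J_CD = π(0.0479)⁴/32 = 5.17×10^-7 m⁴; J_DE = π(0.0792)⁴/32 = 3.86×10^-6 m⁴.
θ = (T/G)·Σ L_i/J_i = (153.0/40.8×10⁹)·(0.529/9.07×10^-8 + 0.909/5.01×10^-6 + 0.478/5.17×10^-7 + 0.369/3.86×10^-6) = 0.02639 rad.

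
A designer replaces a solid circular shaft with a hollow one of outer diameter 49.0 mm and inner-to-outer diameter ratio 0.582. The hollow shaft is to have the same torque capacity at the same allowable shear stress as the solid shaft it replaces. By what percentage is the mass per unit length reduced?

Equal τ_max and T ⇒ the solid shaft needs d_s³ = d_o³(1−k⁴), so d_s = 49.0·(1−0.582⁴)^(1/3) = 47.05 mm.
Area ratio A_h/A_s = d_o²(1−k²)/d_s² = (1−k²)/(1−k⁴)^(2/3) = 0.7172.
Mass saving = 1 − 0.7172 = 28.3 %.

28.3 %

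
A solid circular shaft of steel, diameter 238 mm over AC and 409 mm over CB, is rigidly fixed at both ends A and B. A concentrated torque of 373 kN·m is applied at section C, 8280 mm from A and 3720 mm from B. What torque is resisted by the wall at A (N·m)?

18300 N·m

Compatibility: T_A·a/J_AC = T_B·b/J_CB with T_A + T_B = T₀.
J_AC = 3.15×10^-4 m⁴, J_CB = 2.75×10^-3 m⁴, so T_A = T₀·(J_AC/a)/((J_AC/a)+(J_CB/b)) = 18270 N·m, T_B = 354700 N·m.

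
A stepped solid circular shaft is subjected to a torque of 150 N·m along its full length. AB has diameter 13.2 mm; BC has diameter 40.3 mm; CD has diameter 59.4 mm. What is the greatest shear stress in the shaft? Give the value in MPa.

332 MPa

Under the same torque, τ_max = 16T/(πd³) is largest where d is smallest — segment AB (d = 13.2 mm).
τ_max = 16·150.0/(π·(0.0132)³) = 3.322×10^8 Pa.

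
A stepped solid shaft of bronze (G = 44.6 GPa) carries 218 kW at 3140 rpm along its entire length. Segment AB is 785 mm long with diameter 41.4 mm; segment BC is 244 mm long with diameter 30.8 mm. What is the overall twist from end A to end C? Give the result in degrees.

ω = 2π·3140/60 = 328.8 rad/s, so T = P/ω = 218×10³ / 328.8 = 663.0 N·m.
J_AB = π(0.0414)⁴/32 = 2.88×10^-7 m⁴; J_BC = π(0.0308)⁴/32 = 8.83×10^-8 m⁴.
θ = (T/G)·Σ L_i/J_i = (663.0/44.6×10⁹)·(0.785/2.88×10^-7 + 0.244/8.83×10^-8) = 0.08151 rad.

4.67°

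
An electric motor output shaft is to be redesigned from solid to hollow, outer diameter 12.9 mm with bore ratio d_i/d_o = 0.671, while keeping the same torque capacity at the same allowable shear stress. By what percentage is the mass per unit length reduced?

36.1 %

Equal τ_max and T ⇒ the solid shaft needs d_s³ = d_o³(1−k⁴), so d_s = 12.9·(1−0.671⁴)^(1/3) = 11.96 mm.
Area ratio A_h/A_s = d_o²(1−k²)/d_s² = (1−k²)/(1−k⁴)^(2/3) = 0.6394.
Mass saving = 1 − 0.6394 = 36.1 %.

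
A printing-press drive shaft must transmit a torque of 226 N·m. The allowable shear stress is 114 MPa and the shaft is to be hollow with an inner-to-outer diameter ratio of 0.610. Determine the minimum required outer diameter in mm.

For a hollow shaft with d_i/d_o = 0.610: τ_max = 16T/(π d_o³ (1−k⁴)), so d_o = [16T/(π τ_allow (1−k⁴))]^(1/3) = [16·226.0/(π·1.14×10^8·0.8615)]^(1/3) = 0.02271 m.

22.7 mm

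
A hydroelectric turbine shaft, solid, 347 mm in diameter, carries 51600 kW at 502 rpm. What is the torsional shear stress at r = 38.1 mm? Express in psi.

3810 psi

ω = 2π·502/60 = 52.57 rad/s, so T = P/ω = 51600×10³ / 52.57 = 981600 N·m.
J = πd⁴/32 = π(0.347)⁴/32 = 1.423×10^-3 m⁴.
Shear stress varies linearly with radius: τ = T·r/J = 981600 × 0.0381 / 1.423×10^-3 = 2.627×10^7 Pa.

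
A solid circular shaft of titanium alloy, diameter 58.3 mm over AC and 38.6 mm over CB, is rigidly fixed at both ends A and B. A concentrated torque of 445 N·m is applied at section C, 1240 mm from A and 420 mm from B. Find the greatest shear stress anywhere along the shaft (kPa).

Compatibility: T_A·a/J_AC = T_B·b/J_CB with T_A + T_B = T₀.
J_AC = 1.13×10^-6 m⁴, J_CB = 2.18×10^-7 m⁴, so T_A = T₀·(J_AC/a)/((J_AC/a)+(J_CB/b)) = 283.9 N·m, T_B = 161.1 N·m.
τ in each portion: τ_AC = 7.30×10^6 Pa, τ_CB = 1.43×10^7 Pa; maximum is in CB.
τ_max = T_CB·r/J = 161.1·0.0193/2.18×10^-7 = 1.426×10^7 Pa.

14300 kPa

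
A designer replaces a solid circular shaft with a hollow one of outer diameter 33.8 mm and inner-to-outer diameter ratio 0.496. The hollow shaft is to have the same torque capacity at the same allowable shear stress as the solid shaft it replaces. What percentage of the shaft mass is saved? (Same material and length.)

Equal τ_max and T ⇒ the solid shaft needs d_s³ = d_o³(1−k⁴), so d_s = 33.8·(1−0.496⁴)^(1/3) = 33.10 mm.
Area ratio A_h/A_s = d_o²(1−k²)/d_s² = (1−k²)/(1−k⁴)^(2/3) = 0.7860.
Mass saving = 1 − 0.7860 = 21.4 %.

21.4 %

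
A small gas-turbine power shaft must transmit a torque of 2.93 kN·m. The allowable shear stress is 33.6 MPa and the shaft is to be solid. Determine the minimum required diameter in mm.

76.3 mm

For a solid shaft τ_max = 16T/(πd³), so d = (16T/(π τ_allow))^(1/3) = (16·2930/(π·3.36×10^7))^(1/3) = 0.07630 m.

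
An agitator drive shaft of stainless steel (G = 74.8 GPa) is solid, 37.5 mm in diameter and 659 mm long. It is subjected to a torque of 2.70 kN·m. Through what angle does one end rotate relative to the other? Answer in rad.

0.123 rad

J = πd⁴/32 = π(0.0375)⁴/32 = 1.941×10^-7 m⁴.
θ = T·L/(G·J) = 2700 × 0.659 / (74.8×10⁹ × 1.941×10^-7) = 0.1225 rad.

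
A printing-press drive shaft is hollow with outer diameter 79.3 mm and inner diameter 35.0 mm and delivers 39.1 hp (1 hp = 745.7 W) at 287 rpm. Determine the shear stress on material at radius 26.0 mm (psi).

979 psi

ω = 2π·287/60 = 30.05 rad/s, so T = P/ω = 39.1×745.7 / 30.05 = 970.1 N·m.
J = π(d_o⁴ − d_i⁴)/32 = π(0.0793⁴ − 0.0350⁴)/32 = 3.735×10^-6 m⁴.
Shear stress varies linearly with radius: τ = T·r/J = 970.1 × 0.0260 / 3.735×10^-6 = 6.753×10^6 Pa.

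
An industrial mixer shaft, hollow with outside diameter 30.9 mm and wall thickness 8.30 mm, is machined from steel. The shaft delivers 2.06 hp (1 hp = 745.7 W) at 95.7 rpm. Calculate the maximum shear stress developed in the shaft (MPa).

27.7 MPa

ω = 2π·95.7/60 = 10.02 rad/s, so T = P/ω = 2.06×745.7 / 10.02 = 153.3 N·m.
J = π(d_o⁴ − d_i⁴)/32 = π(0.0309⁴ − 0.0143⁴)/32 = 8.540×10^-8 m⁴.
τ_max = T·r/J = 153.3 × 0.0154 / 8.540×10^-8 = 2.773×10^7 Pa.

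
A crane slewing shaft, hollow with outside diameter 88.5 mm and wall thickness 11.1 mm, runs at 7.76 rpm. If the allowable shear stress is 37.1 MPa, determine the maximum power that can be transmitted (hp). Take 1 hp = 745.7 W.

3.77 hp

J = π(d_o⁴ − d_i⁴)/32 = π(0.0885⁴ − 0.0663⁴)/32 = 4.126×10^-6 m⁴.
T_max = τ_allow·J/r = 3.71×10^7 × 4.126×10^-6 / 0.0442 = 3459 N·m.
ω = 2π·7.76/60 = 0.8126 rad/s, so P_max = T_max·ω = 2811 W.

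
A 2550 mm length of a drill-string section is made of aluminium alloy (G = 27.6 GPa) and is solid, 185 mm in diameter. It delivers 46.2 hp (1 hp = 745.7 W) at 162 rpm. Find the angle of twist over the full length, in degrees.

0.0935°

ω = 2π·162/60 = 16.96 rad/s, so T = P/ω = 46.2×745.7 / 16.96 = 2031 N·m.
J = πd⁴/32 = π(0.185)⁴/32 = 1.150×10^-4 m⁴.
θ = T·L/(G·J) = 2031 × 2.55 / (27.6×10⁹ × 1.150×10^-4) = 1.632×10^-3 rad.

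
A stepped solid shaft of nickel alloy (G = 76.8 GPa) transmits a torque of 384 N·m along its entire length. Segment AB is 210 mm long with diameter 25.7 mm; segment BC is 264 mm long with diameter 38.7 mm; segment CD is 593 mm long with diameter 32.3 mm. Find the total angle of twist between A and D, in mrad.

58.3 mrad

J_AB = π(0.0257)⁴/32 = 4.28×10^-8 m⁴; J_BC = π(0.0387)⁴/32 = 2.20×10^-7 m⁴; J_CD = π(0.0323)⁴/32 = 1.07×10^-7 m⁴.
θ = (T/G)·Σ L_i/J_i = (384.0/76.8×10⁹)·(0.210/4.28×10^-8 + 0.264/2.20×10^-7 + 0.593/1.07×10^-7) = 0.05826 rad.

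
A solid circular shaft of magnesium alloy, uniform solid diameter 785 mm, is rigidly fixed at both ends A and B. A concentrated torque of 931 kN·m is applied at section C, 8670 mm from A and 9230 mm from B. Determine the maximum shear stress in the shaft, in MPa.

5.05 MPa

With uniform GJ and both ends fixed, compatibility θ_AC = θ_CB gives T_A·a = T_B·b, together with T_A + T_B = T₀.
T_A = T₀·b/(a+b) = 931000·9230/17900 = 480100 N·m; T_B = 450900 N·m.
τ in each portion: τ_AC = 5.05×10^6 Pa, τ_CB = 4.75×10^6 Pa; maximum is in AC.
τ_max = T_AC·r/J = 480100·0.393/0.0373 = 5.054×10^6 Pa.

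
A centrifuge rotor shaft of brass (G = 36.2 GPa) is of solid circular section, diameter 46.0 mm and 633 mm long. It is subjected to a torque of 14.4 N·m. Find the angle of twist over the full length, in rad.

J = πd⁴/32 = π(0.0460)⁴/32 = 4.396×10^-7 m⁴.
θ = T·L/(G·J) = 14.40 × 0.633 / (36.2×10⁹ × 4.396×10^-7) = 5.728×10^-4 rad.

5.73e-4 rad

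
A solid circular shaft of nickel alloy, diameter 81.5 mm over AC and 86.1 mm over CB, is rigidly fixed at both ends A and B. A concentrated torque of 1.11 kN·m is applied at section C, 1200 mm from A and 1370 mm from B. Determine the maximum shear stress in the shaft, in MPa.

4.99 MPa

Compatibility: T_A·a/J_AC = T_B·b/J_CB with T_A + T_B = T₀.
J_AC = 4.33×10^-6 m⁴, J_CB = 5.40×10^-6 m⁴, so T_A = T₀·(J_AC/a)/((J_AC/a)+(J_CB/b)) = 530.8 N·m, T_B = 579.2 N·m.
τ in each portion: τ_AC = 4.99×10^6 Pa, τ_CB = 4.62×10^6 Pa; maximum is in AC.
τ_max = T_AC·r/J = 530.8·0.0408/4.33×10^-6 = 4.994×10^6 Pa.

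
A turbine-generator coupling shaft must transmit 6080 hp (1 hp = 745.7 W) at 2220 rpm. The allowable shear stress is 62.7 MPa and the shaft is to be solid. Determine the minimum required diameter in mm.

117 mm

ω = 2π·2220/60 = 232.5 rad/s, so T = P/ω = 6080×745.7 / 232.5 = 19500 N·m.
For a solid shaft τ_max = 16T/(πd³), so d = (16T/(π τ_allow))^(1/3) = (16·19500/(π·6.27×10^7))^(1/3) = 0.1166 m.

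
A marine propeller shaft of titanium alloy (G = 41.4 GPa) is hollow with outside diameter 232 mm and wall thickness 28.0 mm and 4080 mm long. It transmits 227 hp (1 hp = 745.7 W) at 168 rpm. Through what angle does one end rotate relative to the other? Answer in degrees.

ω = 2π·168/60 = 17.59 rad/s, so T = P/ω = 227×745.7 / 17.59 = 9622 N·m.
J = π(d_o⁴ − d_i⁴)/32 = π(0.232⁴ − 0.176⁴)/32 = 1.902×10^-4 m⁴.
θ = T·L/(G·J) = 9622 × 4.08 / (41.4×10⁹ × 1.902×10^-4) = 4.985×10^-3 rad.

0.286°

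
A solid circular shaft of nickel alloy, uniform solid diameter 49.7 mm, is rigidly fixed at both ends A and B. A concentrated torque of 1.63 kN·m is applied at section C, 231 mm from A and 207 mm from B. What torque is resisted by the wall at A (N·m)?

With uniform GJ and both ends fixed, compatibility θ_AC = θ_CB gives T_A·a = T_B·b, together with T_A + T_B = T₀.
T_A = T₀·b/(a+b) = 1630·207/438.0 = 770.3 N·m; T_B = 859.7 N·m.

770 N·m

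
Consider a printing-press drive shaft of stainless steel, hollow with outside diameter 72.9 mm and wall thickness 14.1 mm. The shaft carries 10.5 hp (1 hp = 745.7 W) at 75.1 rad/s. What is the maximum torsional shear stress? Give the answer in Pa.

ω = 75.1 rad/s, so T = P/ω = 10.5×745.7 / 75.10 = 104.3 N·m.
J = π(d_o⁴ − d_i⁴)/32 = π(0.0729⁴ − 0.0447⁴)/32 = 2.381×10^-6 m⁴.
τ_max = T·r/J = 104.3 × 0.0365 / 2.381×10^-6 = 1.596×10^6 Pa.

1.60e6 Pa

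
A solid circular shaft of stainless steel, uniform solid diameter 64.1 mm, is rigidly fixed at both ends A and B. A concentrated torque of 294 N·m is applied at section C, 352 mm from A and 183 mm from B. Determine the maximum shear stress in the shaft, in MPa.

3.74 MPa

With uniform GJ and both ends fixed, compatibility θ_AC = θ_CB gives T_A·a = T_B·b, together with T_A + T_B = T₀.
T_A = T₀·b/(a+b) = 294.0·183/535.0 = 100.6 N·m; T_B = 193.4 N·m.
τ in each portion: τ_AC = 1.94×10^6 Pa, τ_CB = 3.74×10^6 Pa; maximum is in CB.
τ_max = T_CB·r/J = 193.4·0.0320/1.66×10^-6 = 3.741×10^6 Pa.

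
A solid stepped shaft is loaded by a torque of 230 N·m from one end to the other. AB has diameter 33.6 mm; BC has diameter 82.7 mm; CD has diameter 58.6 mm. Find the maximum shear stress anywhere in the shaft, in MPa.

30.9 MPa

Under the same torque, τ_max = 16T/(πd³) is largest where d is smallest — segment AB (d = 33.6 mm).
τ_max = 16·230.0/(π·(0.0336)³) = 3.088×10^7 Pa.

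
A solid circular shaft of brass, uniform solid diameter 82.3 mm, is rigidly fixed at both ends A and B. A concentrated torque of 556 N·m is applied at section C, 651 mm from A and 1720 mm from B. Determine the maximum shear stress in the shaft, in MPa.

With uniform GJ and both ends fixed, compatibility θ_AC = θ_CB gives T_A·a = T_B·b, together with T_A + T_B = T₀.
T_A = T₀·b/(a+b) = 556.0·1720/2371 = 403.3 N·m; T_B = 152.7 N·m.
τ in each portion: τ_AC = 3.69×10^6 Pa, τ_CB = 1.39×10^6 Pa; maximum is in AC.
τ_max = T_AC·r/J = 403.3·0.0411/4.50×10^-6 = 3.685×10^6 Pa.

3.69 MPa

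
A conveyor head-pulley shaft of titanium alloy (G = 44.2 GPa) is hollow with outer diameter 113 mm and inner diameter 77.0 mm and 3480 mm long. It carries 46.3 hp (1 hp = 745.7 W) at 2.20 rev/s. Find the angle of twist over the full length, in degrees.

ω = 2π·2.20 = 13.82 rad/s, so T = P/ω = 46.3×745.7 / 13.82 = 2498 N·m.
J = π(d_o⁴ − d_i⁴)/32 = π(0.113⁴ − 0.0770⁴)/32 = 1.256×10^-5 m⁴.
θ = T·L/(G·J) = 2498 × 3.48 / (44.2×10⁹ × 1.256×10^-5) = 0.01566 rad.

0.897°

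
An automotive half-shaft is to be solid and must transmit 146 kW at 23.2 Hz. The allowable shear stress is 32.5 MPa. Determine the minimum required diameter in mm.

ω = 2π·23.2 = 145.8 rad/s, so T = P/ω = 146×10³ / 145.8 = 1002 N·m.
For a solid shaft τ_max = 16T/(πd³), so d = (16T/(π τ_allow))^(1/3) = (16·1002/(π·3.25×10^7))^(1/3) = 0.05394 m.

53.9 mm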